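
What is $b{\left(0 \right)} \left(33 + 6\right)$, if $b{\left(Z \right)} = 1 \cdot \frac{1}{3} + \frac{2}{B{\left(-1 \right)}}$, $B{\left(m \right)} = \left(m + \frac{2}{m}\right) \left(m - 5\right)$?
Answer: $\frac{52}{3} \approx 17.333$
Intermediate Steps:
$B{\left(m \right)} = \left(-5 + m\right) \left(m + \frac{2}{m}\right)$ ($B{\left(m \right)} = \left(m + \frac{2}{m}\right) \left(-5 + m\right) = \left(-5 + m\right) \left(m + \frac{2}{m}\right)$)
$b{\left(Z \right)} = \frac{4}{9}$ ($b{\left(Z \right)} = 1 \cdot \frac{1}{3} + \frac{2}{2 + \left(-1\right)^{2} - \frac{10}{-1} - -5} = 1 \cdot \frac{1}{3} + \frac{2}{2 + 1 - -10 + 5} = \frac{1}{3} + \frac{2}{2 + 1 + 10 + 5} = \frac{1}{3} + \frac{2}{18} = \frac{1}{3} + 2 \cdot \frac{1}{18} = \frac{1}{3} + \frac{1}{9} = \frac{4}{9}$)
$b{\left(0 \right)} \left(33 + 6\right) = \frac{4 \left(33 + 6\right)}{9} = \frac{4}{9} \cdot 39 = \frac{52}{3}$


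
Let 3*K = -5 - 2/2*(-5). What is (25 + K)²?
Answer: 625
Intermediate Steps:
K = 0 (K = (-5 - 2/2*(-5))/3 = (-5 - 2*½*(-5))/3 = (-5 - 1*(-5))/3 = (-5 + 5)/3 = (⅓)*0 = 0)
(25 + K)² = (25 + 0)² = 25² = 625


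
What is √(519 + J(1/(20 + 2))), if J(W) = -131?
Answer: 2*√97 ≈ 19.698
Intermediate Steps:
√(519 + J(1/(20 + 2))) = √(519 - 131) = √388 = 2*√97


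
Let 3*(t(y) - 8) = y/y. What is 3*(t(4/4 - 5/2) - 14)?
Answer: -17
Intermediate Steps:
t(y) = 25/3 (t(y) = 8 + (y/y)/3 = 8 + (1/3)*1 = 8 + 1/3 = 25/3)
3*(t(4/4 - 5/2) - 14) = 3*(25/3 - 14) = 3*(-17/3) = -17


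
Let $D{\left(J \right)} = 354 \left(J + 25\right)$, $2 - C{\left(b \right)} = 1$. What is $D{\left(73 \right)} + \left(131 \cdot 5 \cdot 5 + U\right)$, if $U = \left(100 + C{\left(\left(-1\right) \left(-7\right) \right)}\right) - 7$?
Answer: $38061$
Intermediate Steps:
$C{\left(b \right)} = 1$ ($C{\left(b \right)} = 2 - 1 = 1$)
$U = 94$ ($U = \left(100 + 1\right) - 7 = 101 - 7 = 94$)
$D{\left(J \right)} = 8850 + 354 J$ ($D{\left(J \right)} = 354 \left(25 + J\right) = 8850 + 354 J$)
$D{\left(73 \right)} + \left(131 \cdot 5 \cdot 5 + U\right) = \left(8850 + 354 \cdot 73\right) + \left(131 \cdot 5 \cdot 5 + 94\right) = \left(8850 + 25842\right) + \left(131 \cdot 25 + 94\right) = 34692 + \left(3275 + 94\right) = 34692 + 3369 = 38061$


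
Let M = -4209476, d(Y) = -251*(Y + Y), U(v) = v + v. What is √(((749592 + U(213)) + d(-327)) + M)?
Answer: 2*I*√823826 ≈ 1815.3*I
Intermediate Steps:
U(v) = 2*v
d(Y) = -502*Y
√(((749592 + U(213)) + d(-327)) + M) = √(((749592 + 2*213) - 502*(-327)) - 4209476) = √(((749592 + 426) + 164154) - 4209476) = √((750018 + 164154) - 4209476) = √(914172 - 4209476) = √(-3295304) = 2*I*√823826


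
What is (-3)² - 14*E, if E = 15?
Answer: -201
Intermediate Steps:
(-3)² - 14*E = (-3)² - 14*15 = 9 - 210 = -201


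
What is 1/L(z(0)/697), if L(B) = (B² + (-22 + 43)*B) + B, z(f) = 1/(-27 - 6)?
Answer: -529046001/506021 ≈ -1045.5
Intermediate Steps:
z(f) = -1/33 (z(f) = 1/(-33) = -1/33)
L(B) = B² + 22*B (L(B) = (B² + 21*B) + B = B² + 22*B)
1/L(z(0)/697) = 1/((-1/33/697)*(22 - 1/33/697)) = 1/((-1/33*1/697)*(22 - 1/33*1/697)) = 1/(-(22 - 1/23001)/23001) = 1/(-1/23001*506021/23001) = 1/(-506021/529046001) = -529046001/506021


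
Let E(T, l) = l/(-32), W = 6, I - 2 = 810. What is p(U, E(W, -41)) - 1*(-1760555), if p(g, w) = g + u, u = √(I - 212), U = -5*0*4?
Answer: 1760555 + 10*√6 ≈ 1.7606e+6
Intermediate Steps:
I = 812 (I = 2 + 810 = 812)
E(T, l) = -l/32 (E(T, l) = l*(-1/32) = -l/32)
U = 0 (U = 0*4 = 0)
u = 10*√6 (u = √(812 - 212) = √600 = 10*√6 ≈ 24.495)
p(g, w) = g + 10*√6
p(U, E(W, -41)) - 1*(-1760555) = (0 + 10*√6) - 1*(-1760555) = 10*√6 + 1760555 = 1760555 + 10*√6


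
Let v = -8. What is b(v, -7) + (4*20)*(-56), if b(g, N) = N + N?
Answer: -4494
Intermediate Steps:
b(g, N) = 2*N
b(v, -7) + (4*20)*(-56) = 2*(-7) + (4*20)*(-56) = -14 + 80*(-56) = -14 - 4480 = -4494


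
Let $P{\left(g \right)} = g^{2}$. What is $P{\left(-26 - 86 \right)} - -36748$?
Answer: $49292$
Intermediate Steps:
$P{\left(-26 - 86 \right)} - -36748 = \left(-26 - 86\right)^{2} - -36748 = \left(-26 - 86\right)^{2} + 36748 = \left(-112\right)^{2} + 36748 = 12544 + 36748 = 49292$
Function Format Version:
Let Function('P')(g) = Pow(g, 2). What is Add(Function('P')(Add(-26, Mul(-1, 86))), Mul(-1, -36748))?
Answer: 49292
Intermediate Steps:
Add(Function('P')(Add(-26, Mul(-1, 86))), Mul(-1, -36748)) = Add(Pow(Add(-26, Mul(-1, 86)), 2), Mul(-1, -36748)) = Add(Pow(Add(-26, -86), 2), 36748) = Add(Pow(-112, 2), 36748) = Add(12544, 36748) = 49292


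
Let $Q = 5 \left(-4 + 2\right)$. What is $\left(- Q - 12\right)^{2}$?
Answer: $4$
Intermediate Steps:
$Q = -10$ ($Q = 5 \left(-2\right) = -10$)
$\left(- Q - 12\right)^{2} = \left(\left(-1\right) \left(-10\right) - 12\right)^{2} = \left(10 - 12\right)^{2} = \left(-2\right)^{2} = 4$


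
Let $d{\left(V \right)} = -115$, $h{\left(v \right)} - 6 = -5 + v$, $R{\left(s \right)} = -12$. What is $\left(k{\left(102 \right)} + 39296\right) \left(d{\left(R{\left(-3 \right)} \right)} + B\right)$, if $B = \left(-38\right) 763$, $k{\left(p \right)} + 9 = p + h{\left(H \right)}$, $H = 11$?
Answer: $-1146923709$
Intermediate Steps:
$h{\left(v \right)} = 1 + v$ ($h{\left(v \right)} = 6 + \left(-5 + v\right) = 1 + v$)
$k{\left(p \right)} = 3 + p$ ($k{\left(p \right)} = -9 + \left(p + \left(1 + 11\right)\right) = -9 + \left(p + 12\right) = -9 + \left(12 + p\right) = 3 + p$)
$B = -28994$
$\left(k{\left(102 \right)} + 39296\right) \left(d{\left(R{\left(-3 \right)} \right)} + B\right) = \left(\left(3 + 102\right) + 39296\right) \left(-115 - 28994\right) = \left(105 + 39296\right) \left(-29109\right) = 39401 \left(-29109\right) = -1146923709$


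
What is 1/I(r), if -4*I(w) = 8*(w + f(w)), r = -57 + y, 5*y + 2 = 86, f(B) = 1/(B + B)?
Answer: 1005/80827 ≈ 0.012434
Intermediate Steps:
f(B) = 1/(2*B)
y = 84/5 (y = -2/5 + (1/5)*86 = -2/5 + 86/5 = 84/5 ≈ 16.800)
r = -201/5 (r = -57 + 84/5 = -201/5 ≈ -40.200)
I(w) = -1/w - 2*w (I(w) = -2*(w + 1/(2*w)) = -(4/w + 8*w)/4 = -1/w - 2*w)
1/I(r) = 1/(-1/(-201/5) - 2*(-201/5)) = 1/(-1*(-5/201) + 402/5) = 1/(5/201 + 402/5) = 1/(80827/1005) = 1005/80827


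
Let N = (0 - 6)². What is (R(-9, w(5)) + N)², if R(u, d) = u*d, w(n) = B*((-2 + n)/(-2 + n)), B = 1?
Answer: 729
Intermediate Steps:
N = 36 (N = (-6)² = 36)
w(n) = 1 (w(n) = 1*((-2 + n)/(-2 + n)) = 1*1 = 1)
R(u, d) = d*u
(R(-9, w(5)) + N)² = (1*(-9) + 36)² = (-9 + 36)² = 27² = 729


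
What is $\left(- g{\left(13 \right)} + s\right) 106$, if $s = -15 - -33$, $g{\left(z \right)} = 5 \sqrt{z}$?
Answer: $1908 - 530 \sqrt{13} \approx -2.9422$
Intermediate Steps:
$s = 18$ ($s = -15 + 33 = 18$)
$\left(- g{\left(13 \right)} + s\right) 106 = \left(- 5 \sqrt{13} + 18\right) 106 = \left(18 - 5 \sqrt{13}\right) 106 = 1908 - 530 \sqrt{13}$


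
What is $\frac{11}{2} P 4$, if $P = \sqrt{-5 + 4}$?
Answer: $22 i \approx 22.0 i$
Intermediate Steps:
$P = i$ ($P = \sqrt{-1} = i \approx 1.0 i$)
$\frac{11}{2} P 4 = \frac{11}{2} i 4 = 11 \cdot \frac{1}{2} i 4 = \frac{11 i}{2} \cdot 4 = 22 i$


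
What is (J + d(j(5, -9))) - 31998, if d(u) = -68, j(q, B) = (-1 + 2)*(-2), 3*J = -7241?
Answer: -103439/3 ≈ -34480.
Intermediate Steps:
J = -7241/3 (J = (⅓)*(-7241) = -7241/3 ≈ -2413.7)
j(q, B) = -2 (j(q, B) = 1*(-2) = -2)
(J + d(j(5, -9))) - 31998 = (-7241/3 - 68) - 31998 = -7445/3 - 31998 = -103439/3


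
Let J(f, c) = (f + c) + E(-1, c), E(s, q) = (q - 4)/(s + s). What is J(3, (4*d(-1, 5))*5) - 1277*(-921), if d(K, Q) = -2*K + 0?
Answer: 1176142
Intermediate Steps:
d(K, Q) = -2*K
E(s, q) = (-4 + q)/(2*s) (E(s, q) = (-4 + q)/((2*s)) = (-4 + q)*(1/(2*s)) = (-4 + q)/(2*s))
J(f, c) = 2 + f + c/2 (J(f, c) = (f + c) + (½)*(-4 + c)/(-1) = (c + f) + (½)*(-1)*(-4 + c) = (c + f) + (2 - c/2) = 2 + f + c/2)
J(3, (4*d(-1, 5))*5) - 1277*(-921) = (2 + 3 + ((4*(-2*(-1)))*5)/2) - 1277*(-921) = (2 + 3 + ((4*2)*5)/2) + 1176117 = (2 + 3 + (8*5)/2) + 1176117 = (2 + 3 + (½)*40) + 1176117 = (2 + 3 + 20) + 1176117 = 25 + 1176117 = 1176142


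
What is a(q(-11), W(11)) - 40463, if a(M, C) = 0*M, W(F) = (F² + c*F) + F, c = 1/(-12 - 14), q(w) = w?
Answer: -40463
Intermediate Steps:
c = -1/26 (c = 1/(-26) = -1/26 ≈ -0.038462)
W(F) = F² + 25*F/26 (W(F) = (F² - F/26) + F = F² + 25*F/26)
a(M, C) = 0
a(q(-11), W(11)) - 40463 = 0 - 40463 = -40463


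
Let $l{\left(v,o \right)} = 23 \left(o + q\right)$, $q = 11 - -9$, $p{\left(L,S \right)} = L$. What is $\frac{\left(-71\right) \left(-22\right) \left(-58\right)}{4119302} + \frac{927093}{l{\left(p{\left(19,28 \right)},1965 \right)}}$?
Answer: $\frac{173401813123}{8548487855} \approx 20.284$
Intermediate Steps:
$q = 20$ ($q = 11 + 9 = 20$)
$l{\left(v,o \right)} = 460 + 23 o$ ($l{\left(v,o \right)} = 23 \left(o + 20\right) = 23 \left(20 + o\right) = 460 + 23 o$)
$\frac{\left(-71\right) \left(-22\right) \left(-58\right)}{4119302} + \frac{927093}{l{\left(p{\left(19,28 \right)},1965 \right)}} = \frac{\left(-71\right) \left(-22\right) \left(-58\right)}{4119302} + \frac{927093}{460 + 23 \cdot 1965} = 1562 \left(-58\right) \frac{1}{4119302} + \frac{927093}{460 + 45195} = \left(-90596\right) \frac{1}{4119302} + \frac{927093}{45655} = - \frac{4118}{187241} + 927093 \cdot \frac{1}{45655} = - \frac{4118}{187241} + \frac{927093}{45655} = \frac{173401813123}{8548487855}$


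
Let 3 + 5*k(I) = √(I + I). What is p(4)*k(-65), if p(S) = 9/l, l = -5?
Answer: 27/25 - 9*I*√130/25 ≈ 1.08 - 4.1046*I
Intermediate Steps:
k(I) = -⅗ + √2*√I/5 (k(I) = -⅗ + √(I + I)/5 = -⅗ + √(2*I)/5 = -⅗ + (√2*√I)/5 = -⅗ + √2*√I/5)
p(S) = -9/5 (p(S) = 9/(-5) = 9*(-⅕) = -9/5)
p(4)*k(-65) = -9*(-⅗ + √2*√(-65)/5)/5 = -9*(-⅗ + √2*(I*√65)/5)/5 = -9*(-⅗ + I*√130/5)/5 = 27/25 - 9*I*√130/25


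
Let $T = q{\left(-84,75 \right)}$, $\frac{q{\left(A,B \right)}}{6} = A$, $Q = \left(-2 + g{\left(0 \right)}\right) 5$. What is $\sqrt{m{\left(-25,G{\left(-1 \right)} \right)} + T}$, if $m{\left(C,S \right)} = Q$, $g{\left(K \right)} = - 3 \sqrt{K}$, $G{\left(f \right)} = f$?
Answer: $i \sqrt{514} \approx 22.672 i$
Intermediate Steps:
$Q = -10$ ($Q = \left(-2 - 3 \sqrt{0}\right) 5 = \left(-2 - 0\right) 5 = \left(-2 + 0\right) 5 = \left(-2\right) 5 = -10$)
$m{\left(C,S \right)} = -10$
$q{\left(A,B \right)} = 6 A$
$T = -504$ ($T = 6 \left(-84\right) = -504$)
$\sqrt{m{\left(-25,G{\left(-1 \right)} \right)} + T} = \sqrt{-10 - 504} = \sqrt{-514} = i \sqrt{514}$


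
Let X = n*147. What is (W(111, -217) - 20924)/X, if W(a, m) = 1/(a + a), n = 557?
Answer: -4645127/18177138 ≈ -0.25555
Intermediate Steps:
W(a, m) = 1/(2*a)
X = 81879 (X = 557*147 = 81879)
(W(111, -217) - 20924)/X = ((½)/111 - 20924)/81879 = ((½)*(1/111) - 20924)*(1/81879) = (1/222 - 20924)*(1/81879) = -4645127/222*1/81879 = -4645127/18177138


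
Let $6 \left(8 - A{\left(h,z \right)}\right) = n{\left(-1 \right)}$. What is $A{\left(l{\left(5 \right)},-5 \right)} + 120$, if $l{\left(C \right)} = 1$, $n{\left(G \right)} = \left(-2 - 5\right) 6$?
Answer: $135$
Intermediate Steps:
$n{\left(G \right)} = -42$ ($n{\left(G \right)} = \left(-7\right) 6 = -42$)
$A{\left(h,z \right)} = 15$ ($A{\left(h,z \right)} = 8 - -7 = 8 + 7 = 15$)
$A{\left(l{\left(5 \right)},-5 \right)} + 120 = 15 + 120 = 135$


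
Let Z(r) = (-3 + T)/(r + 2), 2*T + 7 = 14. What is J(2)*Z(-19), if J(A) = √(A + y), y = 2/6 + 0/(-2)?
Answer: -√21/102 ≈ -0.044927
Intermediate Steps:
T = 7/2 (T = -7/2 + (½)*14 = -7/2 + 7 = 7/2 ≈ 3.5000)
y = ⅓ (y = 2*(⅙) + 0*(-½) = ⅓ + 0 = ⅓ ≈ 0.33333)
Z(r) = 1/(2*(2 + r)) (Z(r) = (-3 + 7/2)/(r + 2) = 1/(2*(2 + r)))
J(A) = √(⅓ + A) (J(A) = √(A + ⅓) = √(⅓ + A))
J(2)*Z(-19) = (√(3 + 9*2)/3)*(1/(2*(2 - 19))) = (√(3 + 18)/3)*((½)/(-17)) = (√21/3)*((½)*(-1/17)) = (√21/3)*(-1/34) = -√21/102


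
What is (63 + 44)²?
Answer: 11449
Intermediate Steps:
(63 + 44)² = 107² = 11449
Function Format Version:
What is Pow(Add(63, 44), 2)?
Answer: 11449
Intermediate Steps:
Pow(Add(63, 44), 2) = Pow(107, 2) = 11449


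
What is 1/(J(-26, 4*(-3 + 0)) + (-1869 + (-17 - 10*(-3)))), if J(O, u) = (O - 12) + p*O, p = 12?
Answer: -1/2206 ≈ -0.00045331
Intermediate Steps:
J(O, u) = -12 + 13*O (J(O, u) = (O - 12) + 12*O = (-12 + O) + 12*O = -12 + 13*O)
1/(J(-26, 4*(-3 + 0)) + (-1869 + (-17 - 10*(-3)))) = 1/((-12 + 13*(-26)) + (-1869 + (-17 - 10*(-3)))) = 1/((-12 - 338) + (-1869 + (-17 + 30))) = 1/(-350 + (-1869 + 13)) = 1/(-350 - 1856) = 1/(-2206) = -1/2206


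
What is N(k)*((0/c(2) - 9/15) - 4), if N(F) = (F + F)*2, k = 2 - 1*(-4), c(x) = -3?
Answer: -552/5 ≈ -110.40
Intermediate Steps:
k = 6 (k = 2 + 4 = 6)
N(F) = 4*F (N(F) = (2*F)*2 = 4*F)
N(k)*((0/c(2) - 9/15) - 4) = (4*6)*((0/(-3) - 9/15) - 4) = 24*((0*(-⅓) - 9*1/15) - 4) = 24*((0 - ⅗) - 4) = 24*(-⅗ - 4) = 24*(-23/5) = -552/5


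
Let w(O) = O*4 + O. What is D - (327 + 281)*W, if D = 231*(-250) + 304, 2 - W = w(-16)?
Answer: -107302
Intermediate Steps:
w(O) = 5*O (w(O) = 4*O + O = 5*O)
W = 82 (W = 2 - 5*(-16) = 2 - 1*(-80) = 2 + 80 = 82)
D = -57446 (D = -57750 + 304 = -57446)
D - (327 + 281)*W = -57446 - (327 + 281)*82 = -57446 - 608*82 = -57446 - 1*49856 = -57446 - 49856 = -107302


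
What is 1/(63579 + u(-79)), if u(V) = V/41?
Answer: 41/2606660 ≈ 1.5729e-5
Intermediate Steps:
u(V) = V/41 (u(V) = V*(1/41) = V/41)
1/(63579 + u(-79)) = 1/(63579 + (1/41)*(-79)) = 1/(63579 - 79/41) = 1/(2606660/41) = 41/2606660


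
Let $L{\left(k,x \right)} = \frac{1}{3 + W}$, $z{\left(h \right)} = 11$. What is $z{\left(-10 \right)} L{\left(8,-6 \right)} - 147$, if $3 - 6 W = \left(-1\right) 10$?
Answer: $- \frac{4491}{31} \approx -144.87$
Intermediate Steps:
$W = \frac{13}{6}$ ($W = \frac{1}{2} - \frac{\left(-1\right) 10}{6} = \frac{1}{2} - - \frac{5}{3} = \frac{1}{2} + \frac{5}{3} = \frac{13}{6} \approx 2.1667$)
$L{\left(k,x \right)} = \frac{6}{31}$ ($L{\left(k,x \right)} = \frac{1}{3 + \frac{13}{6}} = \frac{1}{\frac{31}{6}} = \frac{6}{31}$)
$z{\left(-10 \right)} L{\left(8,-6 \right)} - 147 = 11 \cdot \frac{6}{31} - 147 = \frac{66}{31} - 147 = - \frac{4491}{31}$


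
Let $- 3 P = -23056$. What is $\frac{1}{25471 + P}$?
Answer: $\frac{3}{99469} \approx 3.016 \cdot 10^{-5}$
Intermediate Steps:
$P = \frac{23056}{3}$ ($P = \left(- \frac{1}{3}\right) \left(-23056\right) = \frac{23056}{3} \approx 7685.3$)
$\frac{1}{25471 + P} = \frac{1}{25471 + \frac{23056}{3}} = \frac{1}{\frac{99469}{3}} = \frac{3}{99469}$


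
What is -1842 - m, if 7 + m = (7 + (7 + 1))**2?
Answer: -2060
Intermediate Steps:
m = 218 (m = -7 + (7 + (7 + 1))**2 = -7 + (7 + 8)**2 = -7 + 15**2 = -7 + 225 = 218)
-1842 - m = -1842 - 1*218 = -1842 - 218 = -2060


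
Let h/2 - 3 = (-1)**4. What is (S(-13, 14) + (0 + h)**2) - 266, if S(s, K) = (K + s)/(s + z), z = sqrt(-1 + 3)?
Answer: -33747/167 - sqrt(2)/167 ≈ -202.09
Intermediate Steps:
z = sqrt(2) ≈ 1.4142
h = 8 (h = 6 + 2*(-1)**4 = 6 + 2*1 = 6 + 2 = 8)
S(s, K) = (K + s)/(s + sqrt(2))
(S(-13, 14) + (0 + h)**2) - 266 = ((14 - 13)/(-13 + sqrt(2)) + (0 + 8)**2) - 266 = (1/(-13 + sqrt(2)) + 8**2) - 266 = (1/(-13 + sqrt(2)) + 64) - 266 = (64 + 1/(-13 + sqrt(2))) - 266 = -202 + 1/(-13 + sqrt(2))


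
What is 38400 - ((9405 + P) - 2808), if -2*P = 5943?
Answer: 69549/2 ≈ 34775.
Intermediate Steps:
P = -5943/2 (P = -½*5943 = -5943/2 ≈ -2971.5)
38400 - ((9405 + P) - 2808) = 38400 - ((9405 - 5943/2) - 2808) = 38400 - (12867/2 - 2808) = 38400 - 1*7251/2 = 38400 - 7251/2 = 69549/2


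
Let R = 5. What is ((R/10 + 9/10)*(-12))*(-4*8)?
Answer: 2688/5 ≈ 537.60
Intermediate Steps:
((R/10 + 9/10)*(-12))*(-4*8) = ((5/10 + 9/10)*(-12))*(-4*8) = ((5*(1/10) + 9*(1/10))*(-12))*(-32) = ((1/2 + 9/10)*(-12))*(-32) = ((7/5)*(-12))*(-32) = -84/5*(-32) = 2688/5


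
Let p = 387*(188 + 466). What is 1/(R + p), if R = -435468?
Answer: -1/182370 ≈ -5.4834e-6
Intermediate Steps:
p = 253098 (p = 387*654 = 253098)
1/(R + p) = 1/(-435468 + 253098) = 1/(-182370) = -1/182370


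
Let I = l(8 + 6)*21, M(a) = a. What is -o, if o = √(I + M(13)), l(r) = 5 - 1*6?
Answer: -2*I*√2 ≈ -2.8284*I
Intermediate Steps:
l(r) = -1 (l(r) = 5 - 6 = -1)
I = -21 (I = -1*21 = -21)
o = 2*I*√2 (o = √(-21 + 13) = √(-8) = 2*I*√2 ≈ 2.8284*I)
-o = -2*I*√2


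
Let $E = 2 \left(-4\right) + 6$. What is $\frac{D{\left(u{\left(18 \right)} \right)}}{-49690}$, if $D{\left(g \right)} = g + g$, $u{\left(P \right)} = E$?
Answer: $\frac{2}{24845} \approx 8.0499 \cdot 10^{-5}$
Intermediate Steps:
$E = -2$ ($E = -8 + 6 = -2$)
$u{\left(P \right)} = -2$
$D{\left(g \right)} = 2 g$
$\frac{D{\left(u{\left(18 \right)} \right)}}{-49690} = \frac{2 \left(-2\right)}{-49690} = \left(-4\right) \left(- \frac{1}{49690}\right) = \frac{2}{24845}$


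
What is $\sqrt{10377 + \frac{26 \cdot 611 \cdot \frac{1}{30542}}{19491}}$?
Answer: $\frac{2 \sqrt{229834395993789584085}}{297647061} \approx 101.87$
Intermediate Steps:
$\sqrt{10377 + \frac{26 \cdot 611 \cdot \frac{1}{30542}}{19491}} = \sqrt{10377 + 15886 \cdot \frac{1}{30542} \cdot \frac{1}{19491}} = \sqrt{10377 + \frac{7943}{15271} \cdot \frac{1}{19491}} = \sqrt{10377 + \frac{7943}{297647061}} = \sqrt{\frac{3088683559940}{297647061}} = \frac{2 \sqrt{229834395993789584085}}{297647061}$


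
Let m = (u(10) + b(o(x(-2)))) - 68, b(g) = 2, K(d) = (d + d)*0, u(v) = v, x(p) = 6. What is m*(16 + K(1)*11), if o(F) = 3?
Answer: -896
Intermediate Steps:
K(d) = 0 (K(d) = (2*d)*0 = 0)
m = -56 (m = (10 + 2) - 68 = 12 - 68 = -56)
m*(16 + K(1)*11) = -56*(16 + 0*11) = -56*(16 + 0) = -56*16 = -896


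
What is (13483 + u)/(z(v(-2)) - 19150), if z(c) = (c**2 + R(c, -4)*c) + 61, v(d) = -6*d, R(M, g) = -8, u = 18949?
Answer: -32432/19041 ≈ -1.7033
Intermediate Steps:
z(c) = 61 + c**2 - 8*c (z(c) = (c**2 - 8*c) + 61 = 61 + c**2 - 8*c)
(13483 + u)/(z(v(-2)) - 19150) = (13483 + 18949)/((61 + (-6*(-2))**2 - (-48)*(-2)) - 19150) = 32432/((61 + 12**2 - 8*12) - 19150) = 32432/((61 + 144 - 96) - 19150) = 32432/(109 - 19150) = 32432/(-19041) = 32432*(-1/19041) = -32432/19041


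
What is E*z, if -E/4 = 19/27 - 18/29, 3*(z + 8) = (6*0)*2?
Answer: 2080/783 ≈ 2.6564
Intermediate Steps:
z = -8 (z = -8 + ((6*0)*2)/3 = -8 + (0*2)/3 = -8 + (⅓)*0 = -8 + 0 = -8)
E = -260/783 (E = -4*(19/27 - 18/29) = -4*65/783 = -260/783 ≈ -0.33206)
E*z = -260/783*(-8) = 2080/783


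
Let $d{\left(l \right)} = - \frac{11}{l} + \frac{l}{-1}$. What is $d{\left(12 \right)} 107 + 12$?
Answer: $- \frac{16441}{12} \approx -1370.1$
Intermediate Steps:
$d{\left(l \right)} = - l - \frac{11}{l}$ ($d{\left(l \right)} = - \frac{11}{l} + l \left(-1\right) = - \frac{11}{l} - l = - l - \frac{11}{l}$)
$d{\left(12 \right)} 107 + 12 = \left(\left(-1\right) 12 - \frac{11}{12}\right) 107 + 12 = \left(-12 - \frac{11}{12}\right) 107 + 12 = \left(- \frac{155}{12}\right) 107 + 12 = - \frac{16585}{12} + 12 = - \frac{16441}{12}$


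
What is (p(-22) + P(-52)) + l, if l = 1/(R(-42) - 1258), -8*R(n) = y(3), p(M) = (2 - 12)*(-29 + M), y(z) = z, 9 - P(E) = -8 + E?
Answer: 5828785/10067 ≈ 579.00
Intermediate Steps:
P(E) = 17 - E (P(E) = 9 - (-8 + E) = 9 + (8 - E) = 17 - E)
p(M) = 290 - 10*M (p(M) = -10*(-29 + M) = 290 - 10*M)
R(n) = -3/8 (R(n) = -⅛*3 = -3/8)
l = -8/10067 (l = 1/(-3/8 - 1258) = 1/(-10067/8) = -8/10067 ≈ -0.00079468)
(p(-22) + P(-52)) + l = ((290 - 10*(-22)) + (17 - 1*(-52))) - 8/10067 = ((290 + 220) + (17 + 52)) - 8/10067 = (510 + 69) - 8/10067 = 579 - 8/10067 = 5828785/10067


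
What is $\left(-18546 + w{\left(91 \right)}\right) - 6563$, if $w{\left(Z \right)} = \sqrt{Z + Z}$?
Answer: $-25109 + \sqrt{182} \approx -25096.0$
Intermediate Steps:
$w{\left(Z \right)} = \sqrt{2} \sqrt{Z}$ ($w{\left(Z \right)} = \sqrt{2 Z} = \sqrt{2} \sqrt{Z}$)
$\left(-18546 + w{\left(91 \right)}\right) - 6563 = \left(-18546 + \sqrt{2} \sqrt{91}\right) - 6563 = \left(-18546 + \sqrt{182}\right) - 6563 = -25109 + \sqrt{182}$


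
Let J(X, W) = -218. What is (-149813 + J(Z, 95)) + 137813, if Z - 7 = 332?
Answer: -12218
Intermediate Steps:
Z = 339 (Z = 7 + 332 = 339)
(-149813 + J(Z, 95)) + 137813 = (-149813 - 218) + 137813 = -150031 + 137813 = -12218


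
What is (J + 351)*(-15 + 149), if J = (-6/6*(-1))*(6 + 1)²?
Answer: 53600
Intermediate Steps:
J = 49 (J = (-6*⅙*(-1))*7² = -1*(-1)*49 = 1*49 = 49)
(J + 351)*(-15 + 149) = (49 + 351)*(-15 + 149) = 400*134 = 53600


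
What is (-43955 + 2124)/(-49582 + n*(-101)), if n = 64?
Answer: 41831/56046 ≈ 0.74637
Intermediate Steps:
(-43955 + 2124)/(-49582 + n*(-101)) = (-43955 + 2124)/(-49582 + 64*(-101)) = -41831/(-49582 - 6464) = -41831/(-56046) = -41831*(-1/56046) = 41831/56046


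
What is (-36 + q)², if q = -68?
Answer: 10816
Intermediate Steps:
(-36 + q)² = (-36 - 68)² = (-104)² = 10816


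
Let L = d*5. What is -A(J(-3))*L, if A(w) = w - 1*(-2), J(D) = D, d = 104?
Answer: 520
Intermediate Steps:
L = 520 (L = 104*5 = 520)
A(w) = 2 + w (A(w) = w + 2 = 2 + w)
-A(J(-3))*L = -(2 - 3)*520 = -(-1)*520 = -1*(-520) = 520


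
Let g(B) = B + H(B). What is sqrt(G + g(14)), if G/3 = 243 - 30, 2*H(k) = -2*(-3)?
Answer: 4*sqrt(41) ≈ 25.612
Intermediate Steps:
H(k) = 3 (H(k) = (-2*(-3))/2 = (1/2)*6 = 3)
g(B) = 3 + B (g(B) = B + 3 = 3 + B)
G = 639 (G = 3*(243 - 30) = 3*213 = 639)
sqrt(G + g(14)) = sqrt(639 + (3 + 14)) = sqrt(639 + 17) = sqrt(656) = 4*sqrt(41)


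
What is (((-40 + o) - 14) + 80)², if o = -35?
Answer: 81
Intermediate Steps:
(((-40 + o) - 14) + 80)² = (((-40 - 35) - 14) + 80)² = ((-75 - 14) + 80)² = (-89 + 80)² = (-9)² = 81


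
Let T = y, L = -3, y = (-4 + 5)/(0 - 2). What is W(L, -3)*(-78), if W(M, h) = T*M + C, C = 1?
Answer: -195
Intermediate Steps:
y = -½ (y = 1/(-2) = 1*(-½) = -½ ≈ -0.50000)
T = -½ ≈ -0.50000
W(M, h) = 1 - M/2 (W(M, h) = -M/2 + 1 = 1 - M/2)
W(L, -3)*(-78) = (1 - ½*(-3))*(-78) = (1 + 3/2)*(-78) = (5/2)*(-78) = -195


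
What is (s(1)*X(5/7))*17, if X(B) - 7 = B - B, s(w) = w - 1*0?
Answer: 119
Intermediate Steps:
s(w) = w (s(w) = w + 0 = w)
X(B) = 7 (X(B) = 7 + (B - B) = 7 + 0 = 7)
(s(1)*X(5/7))*17 = (1*7)*17 = 7*17 = 119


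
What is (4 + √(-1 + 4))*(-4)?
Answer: -16 - 4*√3 ≈ -22.928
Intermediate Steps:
(4 + √(-1 + 4))*(-4) = (4 + √3)*(-4) = -16 - 4*√3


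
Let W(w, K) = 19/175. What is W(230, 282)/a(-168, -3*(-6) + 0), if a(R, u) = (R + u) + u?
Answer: -19/23100 ≈ -0.00082251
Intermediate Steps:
W(w, K) = 19/175 (W(w, K) = 19*(1/175) = 19/175)
a(R, u) = R + 2*u
W(230, 282)/a(-168, -3*(-6) + 0) = 19/(175*(-168 + 2*(-3*(-6) + 0))) = 19/(175*(-168 + 2*(18 + 0))) = 19/(175*(-168 + 2*18)) = 19/(175*(-168 + 36)) = (19/175)/(-132) = (19/175)*(-1/132) = -19/23100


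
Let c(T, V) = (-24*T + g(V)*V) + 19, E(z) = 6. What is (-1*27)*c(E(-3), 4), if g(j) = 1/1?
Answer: 3267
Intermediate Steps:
g(j) = 1
c(T, V) = 19 + V - 24*T (c(T, V) = (-24*T + 1*V) + 19 = (-24*T + V) + 19 = (V - 24*T) + 19 = 19 + V - 24*T)
(-1*27)*c(E(-3), 4) = (-1*27)*(19 + 4 - 24*6) = -27*(19 + 4 - 144) = -27*(-121) = 3267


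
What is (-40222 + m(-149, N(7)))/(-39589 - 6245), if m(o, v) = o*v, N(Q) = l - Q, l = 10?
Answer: 40669/45834 ≈ 0.88731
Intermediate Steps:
N(Q) = 10 - Q
(-40222 + m(-149, N(7)))/(-39589 - 6245) = (-40222 - 149*(10 - 1*7))/(-39589 - 6245) = (-40222 - 149*(10 - 7))/(-45834) = (-40222 - 149*3)*(-1/45834) = (-40222 - 447)*(-1/45834) = -40669*(-1/45834) = 40669/45834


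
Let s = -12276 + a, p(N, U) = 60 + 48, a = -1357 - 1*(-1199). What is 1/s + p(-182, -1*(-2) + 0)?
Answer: 1342871/12434 ≈ 108.00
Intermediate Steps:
a = -158 (a = -1357 + 1199 = -158)
p(N, U) = 108
s = -12434 (s = -12276 - 158 = -12434)
1/s + p(-182, -1*(-2) + 0) = 1/(-12434) + 108 = -1/12434 + 108 = 1342871/12434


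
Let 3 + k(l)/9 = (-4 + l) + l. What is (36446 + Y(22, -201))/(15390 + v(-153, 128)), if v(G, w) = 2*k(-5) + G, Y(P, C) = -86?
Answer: 4040/1659 ≈ 2.4352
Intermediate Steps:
k(l) = -63 + 18*l (k(l) = -27 + 9*((-4 + l) + l) = -27 + 9*(-4 + 2*l) = -27 + (-36 + 18*l) = -63 + 18*l)
v(G, w) = -306 + G (v(G, w) = 2*(-63 + 18*(-5)) + G = 2*(-63 - 90) + G = 2*(-153) + G = -306 + G)
(36446 + Y(22, -201))/(15390 + v(-153, 128)) = (36446 - 86)/(15390 + (-306 - 153)) = 36360/(15390 - 459) = 36360/14931 = 36360*(1/14931) = 4040/1659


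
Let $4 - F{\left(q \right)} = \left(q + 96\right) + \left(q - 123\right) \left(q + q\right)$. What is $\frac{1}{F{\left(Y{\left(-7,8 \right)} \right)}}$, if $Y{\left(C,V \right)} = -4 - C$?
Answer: $\frac{1}{625} \approx 0.0016$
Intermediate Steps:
$F{\left(q \right)} = -92 - q - 2 q \left(-123 + q\right)$ ($F{\left(q \right)} = 4 - \left(\left(q + 96\right) + \left(q - 123\right) \left(q + q\right)\right) = 4 - \left(\left(96 + q\right) + \left(-123 + q\right) 2 q\right) = 4 - \left(\left(96 + q\right) + 2 q \left(-123 + q\right)\right) = 4 - \left(96 + q + 2 q \left(-123 + q\right)\right) = -92 - q - 2 q \left(-123 + q\right)$)
$\frac{1}{F{\left(Y{\left(-7,8 \right)} \right)}} = \frac{1}{-92 - 2 \left(-4 - -7\right)^{2} + 245 \left(-4 - -7\right)} = \frac{1}{-92 - 2 \left(-4 + 7\right)^{2} + 245 \left(-4 + 7\right)} = \frac{1}{-92 - 2 \cdot 3^{2} + 245 \cdot 3} = \frac{1}{-92 - 18 + 735} = \frac{1}{625}$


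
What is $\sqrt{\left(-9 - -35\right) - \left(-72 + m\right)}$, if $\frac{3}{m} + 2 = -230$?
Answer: $\frac{\sqrt{1318862}}{116} \approx 9.9001$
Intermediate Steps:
$m = - \frac{3}{232}$ ($m = \frac{3}{-2 - 230} = \frac{3}{-232} = 3 \left(- \frac{1}{232}\right) = - \frac{3}{232} \approx -0.012931$)
$\sqrt{\left(-9 - -35\right) - \left(-72 + m\right)} = \sqrt{\left(-9 - -35\right) + \left(72 - - \frac{3}{232}\right)} = \sqrt{\left(-9 + 35\right) + \left(72 + \frac{3}{232}\right)} = \sqrt{26 + \frac{16707}{232}} = \sqrt{\frac{22739}{232}} = \frac{\sqrt{1318862}}{116}$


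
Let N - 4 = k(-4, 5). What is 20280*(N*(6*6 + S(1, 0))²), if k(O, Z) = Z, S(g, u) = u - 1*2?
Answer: 210993120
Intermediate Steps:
S(g, u) = -2 + u (S(g, u) = u - 2 = -2 + u)
N = 9 (N = 4 + 5 = 9)
20280*(N*(6*6 + S(1, 0))²) = 20280*(9*(6*6 + (-2 + 0))²) = 20280*(9*(36 - 2)²) = 20280*(9*34²) = 20280*(9*1156) = 20280*10404 = 210993120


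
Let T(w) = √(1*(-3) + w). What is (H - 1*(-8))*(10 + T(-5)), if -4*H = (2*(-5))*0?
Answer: 80 + 16*I*√2 ≈ 80.0 + 22.627*I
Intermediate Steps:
T(w) = √(-3 + w)
H = 0 (H = -2*(-5)*0/4 = -(-5)*0/2 = -¼*0 = 0)
(H - 1*(-8))*(10 + T(-5)) = (0 - 1*(-8))*(10 + √(-3 - 5)) = (0 + 8)*(10 + √(-8)) = 8*(10 + 2*I*√2) = 80 + 16*I*√2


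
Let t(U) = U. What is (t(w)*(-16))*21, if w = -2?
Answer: 672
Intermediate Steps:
(t(w)*(-16))*21 = -2*(-16)*21 = 32*21 = 672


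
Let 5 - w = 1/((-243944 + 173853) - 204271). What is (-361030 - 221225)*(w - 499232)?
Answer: 26583612483606705/91454 ≈ 2.9068e+11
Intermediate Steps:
w = 1371811/274362 (w = 5 - 1/((-243944 + 173853) - 204271) = 5 - 1/(-70091 - 204271) = 5 - 1/(-274362) = 5 - 1*(-1/274362) = 5 + 1/274362 = 1371811/274362 ≈ 5.0000)
(-361030 - 221225)*(w - 499232) = (-361030 - 221225)*(1371811/274362 - 499232) = -582255*(-136968918173/274362) = 26583612483606705/91454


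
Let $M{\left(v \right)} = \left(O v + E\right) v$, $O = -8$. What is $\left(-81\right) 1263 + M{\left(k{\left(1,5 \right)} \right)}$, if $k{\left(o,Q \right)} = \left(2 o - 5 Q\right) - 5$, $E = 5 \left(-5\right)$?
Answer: $-107875$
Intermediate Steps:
$E = -25$
$k{\left(o,Q \right)} = -5 - 5 Q + 2 o$ ($k{\left(o,Q \right)} = \left(- 5 Q + 2 o\right) - 5 = -5 - 5 Q + 2 o$)
$M{\left(v \right)} = v \left(-25 - 8 v\right)$ ($M{\left(v \right)} = \left(- 8 v - 25\right) v = \left(-25 - 8 v\right) v = v \left(-25 - 8 v\right)$)
$\left(-81\right) 1263 + M{\left(k{\left(1,5 \right)} \right)} = \left(-81\right) 1263 - \left(-5 - 25 + 2 \cdot 1\right) \left(25 + 8 \left(-5 - 25 + 2 \cdot 1\right)\right) = -102303 - \left(-5 - 25 + 2\right) \left(25 + 8 \left(-5 - 25 + 2\right)\right) = -102303 - - 28 \left(25 + 8 \left(-28\right)\right) = -102303 - - 28 \left(25 - 224\right) = -102303 - \left(-28\right) \left(-199\right) = -102303 - 5572 = -107875$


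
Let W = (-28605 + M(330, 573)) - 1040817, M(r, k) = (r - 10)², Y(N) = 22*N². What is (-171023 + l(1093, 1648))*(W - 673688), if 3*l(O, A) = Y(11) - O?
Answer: 279741055000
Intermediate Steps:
M(r, k) = (-10 + r)²
l(O, A) = 2662/3 - O/3 (l(O, A) = (22*11² - O)/3 = (22*121 - O)/3 = (2662 - O)/3 = 2662/3 - O/3)
W = -967022 (W = (-28605 + (-10 + 330)²) - 1040817 = (-28605 + 320²) - 1040817 = (-28605 + 102400) - 1040817 = 73795 - 1040817 = -967022)
(-171023 + l(1093, 1648))*(W - 673688) = (-171023 + (2662/3 - ⅓*1093))*(-967022 - 673688) = (-171023 + (2662/3 - 1093/3))*(-1640710) = (-171023 + 523)*(-1640710) = -170500*(-1640710) = 279741055000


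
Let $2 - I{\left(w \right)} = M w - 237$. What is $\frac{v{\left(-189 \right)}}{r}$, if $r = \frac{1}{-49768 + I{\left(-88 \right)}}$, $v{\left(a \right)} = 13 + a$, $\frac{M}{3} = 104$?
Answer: $3884848$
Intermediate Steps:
$M = 312$ ($M = 3 \cdot 104 = 312$)
$I{\left(w \right)} = 239 - 312 w$ ($I{\left(w \right)} = 2 - \left(312 w - 237\right) = 2 - \left(-237 + 312 w\right) = 239 - 312 w$)
$r = - \frac{1}{22073}$ ($r = \frac{1}{-49768 + \left(239 - -27456\right)} = \frac{1}{-49768 + \left(239 + 27456\right)} = \frac{1}{-49768 + 27695} = \frac{1}{-22073} = - \frac{1}{22073} \approx -4.5304 \cdot 10^{-5}$)
$\frac{v{\left(-189 \right)}}{r} = \frac{13 - 189}{- \frac{1}{22073}} = \left(-176\right) \left(-22073\right) = 3884848$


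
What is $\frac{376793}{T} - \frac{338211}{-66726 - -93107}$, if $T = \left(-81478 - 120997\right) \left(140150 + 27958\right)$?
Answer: $- \frac{11511923435376433}{897947701041300} \approx -12.82$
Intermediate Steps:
$T = -34037667300$ ($T = \left(-202475\right) 168108 = -34037667300$)
$\frac{376793}{T} - \frac{338211}{-66726 - -93107} = \frac{376793}{-34037667300} - \frac{338211}{-66726 - -93107} = 376793 \left(- \frac{1}{34037667300}\right) - \frac{338211}{-66726 + 93107} = - \frac{376793}{34037667300} - \frac{338211}{26381} = - \frac{11511923435376433}{897947701041300}$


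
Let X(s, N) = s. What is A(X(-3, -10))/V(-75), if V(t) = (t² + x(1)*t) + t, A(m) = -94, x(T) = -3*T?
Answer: -94/5775 ≈ -0.016277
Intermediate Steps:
V(t) = t² - 2*t (V(t) = (t² + (-3*1)*t) + t = (t² - 3*t) + t = t² - 2*t)
A(X(-3, -10))/V(-75) = -94*(-1/(75*(-2 - 75))) = -94/((-75*(-77))) = -94/5775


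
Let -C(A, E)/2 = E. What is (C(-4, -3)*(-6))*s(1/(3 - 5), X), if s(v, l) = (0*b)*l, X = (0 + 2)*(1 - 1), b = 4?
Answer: 0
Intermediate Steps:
C(A, E) = -2*E
X = 0 (X = 2*0 = 0)
s(v, l) = 0 (s(v, l) = (0*4)*l = 0*l = 0)
(C(-4, -3)*(-6))*s(1/(3 - 5), X) = (-2*(-3)*(-6))*0 = (6*(-6))*0 = -36*0 = 0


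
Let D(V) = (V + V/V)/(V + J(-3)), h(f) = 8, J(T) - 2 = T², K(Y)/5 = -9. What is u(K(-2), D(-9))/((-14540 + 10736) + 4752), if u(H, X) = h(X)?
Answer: 2/237 ≈ 0.0084388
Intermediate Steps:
K(Y) = -45 (K(Y) = 5*(-9) = -45)
J(T) = 2 + T²
D(V) = (1 + V)/(11 + V) (D(V) = (V + V/V)/(V + (2 + (-3)²)) = (V + 1)/(V + (2 + 9)) = (1 + V)/(V + 11) = (1 + V)/(11 + V))
u(H, X) = 8
u(K(-2), D(-9))/((-14540 + 10736) + 4752) = 8/((-14540 + 10736) + 4752) = 8/(-3804 + 4752) = 8/948 = 8*(1/948) = 2/237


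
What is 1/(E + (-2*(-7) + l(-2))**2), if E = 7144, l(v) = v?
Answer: 1/7288 ≈ 0.00013721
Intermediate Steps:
1/(E + (-2*(-7) + l(-2))**2) = 1/(7144 + (-2*(-7) - 2)**2) = 1/(7144 + (14 - 2)**2) = 1/(7144 + 12**2) = 1/(7144 + 144) = 1/7288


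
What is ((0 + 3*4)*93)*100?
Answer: 111600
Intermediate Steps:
((0 + 3*4)*93)*100 = ((0 + 12)*93)*100 = (12*93)*100 = 1116*100 = 111600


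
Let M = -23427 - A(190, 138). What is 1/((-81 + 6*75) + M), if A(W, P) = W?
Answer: -1/23248 ≈ -4.3014e-5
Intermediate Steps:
M = -23617 (M = -23427 - 1*190 = -23427 - 190 = -23617)
1/((-81 + 6*75) + M) = 1/((-81 + 6*75) - 23617) = 1/((-81 + 450) - 23617) = 1/(369 - 23617) = 1/(-23248) = -1/23248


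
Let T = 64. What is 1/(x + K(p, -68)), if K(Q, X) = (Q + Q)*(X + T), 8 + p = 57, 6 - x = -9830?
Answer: 1/9444 ≈ 0.00010589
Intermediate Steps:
x = 9836 (x = 6 - 1*(-9830) = 6 + 9830 = 9836)
p = 49 (p = -8 + 57 = 49)
K(Q, X) = 2*Q*(64 + X) (K(Q, X) = (Q + Q)*(X + 64) = (2*Q)*(64 + X) = 2*Q*(64 + X))
1/(x + K(p, -68)) = 1/(9836 + 2*49*(64 - 68)) = 1/(9836 + 2*49*(-4)) = 1/(9836 - 392) = 1/9444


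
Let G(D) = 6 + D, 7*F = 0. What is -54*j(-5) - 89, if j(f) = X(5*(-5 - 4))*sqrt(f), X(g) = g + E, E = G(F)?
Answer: -89 + 2106*I*sqrt(5) ≈ -89.0 + 4709.2*I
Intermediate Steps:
F = 0 (F = (1/7)*0 = 0)
E = 6 (E = 6 + 0 = 6)
X(g) = 6 + g (X(g) = g + 6 = 6 + g)
j(f) = -39*sqrt(f) (j(f) = (6 + 5*(-5 - 4))*sqrt(f) = (6 + 5*(-9))*sqrt(f) = (6 - 45)*sqrt(f) = -39*sqrt(f))
-54*j(-5) - 89 = -(-2106)*sqrt(-5) - 89 = -(-2106)*I*sqrt(5) - 89 = 2106*I*sqrt(5) - 89 = -89 + 2106*I*sqrt(5)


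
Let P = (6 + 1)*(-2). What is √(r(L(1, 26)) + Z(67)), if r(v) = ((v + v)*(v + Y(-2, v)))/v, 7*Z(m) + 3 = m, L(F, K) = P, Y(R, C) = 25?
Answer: √1526/7 ≈ 5.5806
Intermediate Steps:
P = -14 (P = 7*(-2) = -14)
L(F, K) = -14
Z(m) = -3/7 + m/7
r(v) = 50 + 2*v (r(v) = ((v + v)*(v + 25))/v = ((2*v)*(25 + v))/v = (2*v*(25 + v))/v = 50 + 2*v)
√(r(L(1, 26)) + Z(67)) = √((50 + 2*(-14)) + (-3/7 + (⅐)*67)) = √((50 - 28) + (-3/7 + 67/7)) = √(22 + 64/7) = √(218/7) = √1526/7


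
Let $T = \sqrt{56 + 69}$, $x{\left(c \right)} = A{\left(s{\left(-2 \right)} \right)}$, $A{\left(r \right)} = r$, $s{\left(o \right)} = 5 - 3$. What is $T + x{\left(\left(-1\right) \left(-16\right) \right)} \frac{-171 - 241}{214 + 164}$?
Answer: $- \frac{412}{189} + 5 \sqrt{5} \approx 9.0004$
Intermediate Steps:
$s{\left(o \right)} = 2$
$x{\left(c \right)} = 2$
$T = 5 \sqrt{5}$ ($T = \sqrt{125} = 5 \sqrt{5} \approx 11.18$)
$T + x{\left(\left(-1\right) \left(-16\right) \right)} \frac{-171 - 241}{214 + 164} = 5 \sqrt{5} + 2 \frac{-171 - 241}{214 + 164} = 5 \sqrt{5} + 2 \left(- \frac{412}{378}\right) = 5 \sqrt{5} + 2 \left(\left(-412\right) \frac{1}{378}\right) = 5 \sqrt{5} + 2 \left(- \frac{206}{189}\right) = 5 \sqrt{5} - \frac{412}{189} = - \frac{412}{189} + 5 \sqrt{5}$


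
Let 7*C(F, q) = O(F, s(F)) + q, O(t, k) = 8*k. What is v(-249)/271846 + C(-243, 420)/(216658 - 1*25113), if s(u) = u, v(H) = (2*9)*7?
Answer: -4230183/6284399905 ≈ -0.00067312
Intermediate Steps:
v(H) = 126 (v(H) = 18*7 = 126)
C(F, q) = q/7 + 8*F/7 (C(F, q) = (8*F + q)/7 = (q + 8*F)/7 = q/7 + 8*F/7)
v(-249)/271846 + C(-243, 420)/(216658 - 1*25113) = 126/271846 + ((⅐)*420 + (8/7)*(-243))/(216658 - 1*25113) = 126*(1/271846) + (60 - 1944/7)/(216658 - 25113) = 63/135923 - 1524/7/191545 = 63/135923 - 1524/7*1/191545 = 63/135923 - 1524/1340815 = -4230183/6284399905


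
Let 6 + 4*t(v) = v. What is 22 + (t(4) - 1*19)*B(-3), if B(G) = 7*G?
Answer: 863/2 ≈ 431.50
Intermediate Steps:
t(v) = -3/2 + v/4
22 + (t(4) - 1*19)*B(-3) = 22 + ((-3/2 + (1/4)*4) - 1*19)*(7*(-3)) = 22 + ((-3/2 + 1) - 19)*(-21) = 22 + (-1/2 - 19)*(-21) = 22 - 39/2*(-21) = 22 + 819/2 = 863/2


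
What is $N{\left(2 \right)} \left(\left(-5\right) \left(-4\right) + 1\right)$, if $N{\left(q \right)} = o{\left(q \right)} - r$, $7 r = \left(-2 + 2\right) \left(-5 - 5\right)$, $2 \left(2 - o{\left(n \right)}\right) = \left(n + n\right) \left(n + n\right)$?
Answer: $-126$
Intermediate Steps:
$o{\left(n \right)} = 2 - 2 n^{2}$ ($o{\left(n \right)} = 2 - \frac{\left(n + n\right) \left(n + n\right)}{2} = 2 - \frac{2 n 2 n}{2} = 2 - \frac{4 n^{2}}{2} = 2 - 2 n^{2}$)
$r = 0$ ($r = \frac{\left(-2 + 2\right) \left(-5 - 5\right)}{7} = \frac{0 \left(-10\right)}{7} = \frac{1}{7} \cdot 0 = 0$)
$N{\left(q \right)} = 2 - 2 q^{2}$ ($N{\left(q \right)} = \left(2 - 2 q^{2}\right) - 0 = \left(2 - 2 q^{2}\right) + 0 = 2 - 2 q^{2}$)
$N{\left(2 \right)} \left(\left(-5\right) \left(-4\right) + 1\right) = \left(2 - 2 \cdot 2^{2}\right) \left(\left(-5\right) \left(-4\right) + 1\right) = \left(2 - 8\right) \left(20 + 1\right) = \left(2 - 8\right) 21 = \left(-6\right) 21 = -126$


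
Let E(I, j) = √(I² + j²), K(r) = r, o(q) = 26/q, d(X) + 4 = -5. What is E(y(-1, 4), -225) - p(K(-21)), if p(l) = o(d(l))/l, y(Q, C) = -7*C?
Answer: -26/189 + √51409 ≈ 226.60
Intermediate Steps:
d(X) = -9 (d(X) = -4 - 5 = -9)
p(l) = -26/(9*l) (p(l) = (26/(-9))/l = (26*(-⅑))/l = -26/(9*l))
E(y(-1, 4), -225) - p(K(-21)) = √((-7*4)² + (-225)²) - (-26)/(9*(-21)) = √((-28)² + 50625) - (-26)*(-1)/(9*21) = √(784 + 50625) - 1*26/189 = √51409 - 26/189 = -26/189 + √51409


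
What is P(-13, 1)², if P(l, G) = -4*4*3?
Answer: 2304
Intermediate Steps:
P(l, G) = -48 (P(l, G) = -16*3 = -48)
P(-13, 1)² = (-48)² = 2304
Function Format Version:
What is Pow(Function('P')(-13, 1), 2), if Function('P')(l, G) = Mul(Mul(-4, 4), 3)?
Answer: 2304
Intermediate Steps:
Function('P')(l, G) = -48 (Function('P')(l, G) = Mul(-16, 3) = -48)
Pow(Function('P')(-13, 1), 2) = Pow(-48, 2) = 2304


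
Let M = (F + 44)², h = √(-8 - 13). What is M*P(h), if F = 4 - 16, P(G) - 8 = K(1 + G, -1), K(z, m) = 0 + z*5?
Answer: 13312 + 5120*I*√21 ≈ 13312.0 + 23463.0*I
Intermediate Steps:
K(z, m) = 5*z (K(z, m) = 0 + 5*z = 5*z)
h = I*√21 (h = √(-21) = I*√21 ≈ 4.5826*I)
P(G) = 13 + 5*G (P(G) = 8 + 5*(1 + G) = 8 + (5 + 5*G) = 13 + 5*G)
F = -12
M = 1024 (M = (-12 + 44)² = 32² = 1024)
M*P(h) = 1024*(13 + 5*(I*√21)) = 1024*(13 + 5*I*√21) = 13312 + 5120*I*√21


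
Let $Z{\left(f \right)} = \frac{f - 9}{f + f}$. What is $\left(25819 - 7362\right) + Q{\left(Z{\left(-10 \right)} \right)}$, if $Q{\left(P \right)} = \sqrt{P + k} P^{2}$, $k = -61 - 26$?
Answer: $18457 + \frac{361 i \sqrt{8605}}{4000} \approx 18457.0 + 8.3719 i$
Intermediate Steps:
$Z{\left(f \right)} = \frac{-9 + f}{2 f}$
$k = -87$
$Q{\left(P \right)} = P^{2} \sqrt{-87 + P}$ ($Q{\left(P \right)} = \sqrt{P - 87} P^{2} = \sqrt{-87 + P} P^{2} = P^{2} \sqrt{-87 + P}$)
$\left(25819 - 7362\right) + Q{\left(Z{\left(-10 \right)} \right)} = \left(25819 - 7362\right) + \left(\frac{-9 - 10}{2 \left(-10\right)}\right)^{2} \sqrt{-87 + \frac{-9 - 10}{2 \left(-10\right)}} = \left(25819 + \left(-15743 + 8381\right)\right) + \left(\frac{1}{2} \left(- \frac{1}{10}\right) \left(-19\right)\right)^{2} \sqrt{-87 + \frac{1}{2} \left(- \frac{1}{10}\right) \left(-19\right)} = \left(25819 - 7362\right) + \left(\frac{19}{20}\right)^{2} \sqrt{-87 + \frac{19}{20}} = 18457 + \frac{361 \sqrt{- \frac{1721}{20}}}{400} = 18457 + \frac{361 \frac{i \sqrt{8605}}{10}}{400} = 18457 + \frac{361 i \sqrt{8605}}{4000}$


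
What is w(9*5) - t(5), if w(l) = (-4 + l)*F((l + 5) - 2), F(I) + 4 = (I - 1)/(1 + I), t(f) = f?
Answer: -6354/49 ≈ -129.67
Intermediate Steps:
F(I) = -4 + (-1 + I)/(1 + I) (F(I) = -4 + (I - 1)/(1 + I) = -4 + (-1 + I)/(1 + I))
w(l) = (-14 - 3*l)*(-4 + l)/(4 + l) (w(l) = (-4 + l)*((-5 - 3*((l + 5) - 2))/(1 + ((l + 5) - 2))) = (-4 + l)*((-5 - 3*((5 + l) - 2))/(1 + ((5 + l) - 2))) = (-4 + l)*((-5 - 3*(3 + l))/(1 + (3 + l))) = (-4 + l)*((-5 + (-9 - 3*l))/(4 + l)) = (-4 + l)*((-14 - 3*l)/(4 + l)) = (-14 - 3*l)*(-4 + l)/(4 + l))
w(9*5) - t(5) = -(-4 + 9*5)*(14 + 3*(9*5))/(4 + 9*5) - 1*5 = -(-4 + 45)*(14 + 3*45)/(4 + 45) - 5 = -1*41*(14 + 135)/49 - 5 = -1*1/49*41*149 - 5 = -6109/49 - 5 = -6354/49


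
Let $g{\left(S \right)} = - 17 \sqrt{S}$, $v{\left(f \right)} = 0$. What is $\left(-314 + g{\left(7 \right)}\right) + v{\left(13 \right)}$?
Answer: $-314 - 17 \sqrt{7} \approx -358.98$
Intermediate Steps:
$\left(-314 + g{\left(7 \right)}\right) + v{\left(13 \right)} = \left(-314 - 17 \sqrt{7}\right) + 0 = -314 - 17 \sqrt{7}$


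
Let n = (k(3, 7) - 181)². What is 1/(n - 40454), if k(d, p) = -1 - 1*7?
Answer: -1/4733 ≈ -0.00021128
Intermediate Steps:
k(d, p) = -8 (k(d, p) = -1 - 7 = -8)
n = 35721 (n = (-8 - 181)² = (-189)² = 35721)
1/(n - 40454) = 1/(35721 - 40454) = 1/(-4733) = -1/4733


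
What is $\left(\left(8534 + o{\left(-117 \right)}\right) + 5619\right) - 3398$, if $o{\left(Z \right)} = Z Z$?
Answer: $24444$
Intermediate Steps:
$o{\left(Z \right)} = Z^{2}$
$\left(\left(8534 + o{\left(-117 \right)}\right) + 5619\right) - 3398 = \left(\left(8534 + \left(-117\right)^{2}\right) + 5619\right) - 3398 = \left(\left(8534 + 13689\right) + 5619\right) - 3398 = \left(22223 + 5619\right) - 3398 = 27842 - 3398 = 24444$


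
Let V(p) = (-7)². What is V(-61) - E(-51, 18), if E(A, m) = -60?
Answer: 109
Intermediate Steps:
V(p) = 49
V(-61) - E(-51, 18) = 49 - 1*(-60) = 49 + 60 = 109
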